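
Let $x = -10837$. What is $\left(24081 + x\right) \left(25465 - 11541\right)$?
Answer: $184409456$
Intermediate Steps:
$\left(24081 + x\right) \left(25465 - 11541\right) = \left(24081 - 10837\right) \left(25465 - 11541\right) = 13244 \cdot 13924 = 184409456$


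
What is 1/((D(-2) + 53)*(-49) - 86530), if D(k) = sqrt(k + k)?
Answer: -89127/7943631733 + 98*I/7943631733 ≈ -1.122e-5 + 1.2337e-8*I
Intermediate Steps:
D(k) = sqrt(2)*sqrt(k) (D(k) = sqrt(2*k) = sqrt(2)*sqrt(k))
1/((D(-2) + 53)*(-49) - 86530) = 1/((sqrt(2)*sqrt(-2) + 53)*(-49) - 86530) = 1/((sqrt(2)*(I*sqrt(2)) + 53)*(-49) - 86530) = 1/((2*I + 53)*(-49) - 86530) = 1/((53 + 2*I)*(-49) - 86530) = 1/((-2597 - 98*I) - 86530) = 1/(-89127 - 98*I) = (-89127 + 98*I)/7943631733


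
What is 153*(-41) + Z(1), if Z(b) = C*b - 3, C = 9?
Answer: -6267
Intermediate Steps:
Z(b) = -3 + 9*b (Z(b) = 9*b - 3 = -3 + 9*b)
153*(-41) + Z(1) = 153*(-41) + (-3 + 9*1) = -6273 + (-3 + 9) = -6273 + 6 = -6267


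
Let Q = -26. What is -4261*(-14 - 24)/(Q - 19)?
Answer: -161918/45 ≈ -3598.2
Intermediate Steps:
-4261*(-14 - 24)/(Q - 19) = -4261*(-14 - 24)/(-26 - 19) = -(-161918)/(-45) = -(-161918)*(-1)/45 = -4261*38/45 = -161918/45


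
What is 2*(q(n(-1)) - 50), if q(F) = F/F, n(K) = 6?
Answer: -98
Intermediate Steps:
q(F) = 1
2*(q(n(-1)) - 50) = 2*(1 - 50) = 2*(-49) = -98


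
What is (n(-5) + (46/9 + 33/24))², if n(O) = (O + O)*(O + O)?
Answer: 58782889/5184 ≈ 11339.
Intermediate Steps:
n(O) = 4*O² (n(O) = (2*O)*(2*O) = 4*O²)
(n(-5) + (46/9 + 33/24))² = (4*(-5)² + (46/9 + 33/24))² = (4*25 + (46*(⅑) + 33*(1/24)))² = (100 + (46/9 + 11/8))² = (100 + 467/72)² = (7667/72)² = 58782889/5184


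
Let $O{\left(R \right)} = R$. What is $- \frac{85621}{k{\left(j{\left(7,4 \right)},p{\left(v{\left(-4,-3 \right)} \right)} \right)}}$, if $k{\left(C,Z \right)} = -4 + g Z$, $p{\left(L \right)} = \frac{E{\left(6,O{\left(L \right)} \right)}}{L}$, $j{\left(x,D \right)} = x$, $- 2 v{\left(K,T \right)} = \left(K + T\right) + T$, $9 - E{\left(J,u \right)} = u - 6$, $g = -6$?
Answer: $\frac{85621}{16} \approx 5351.3$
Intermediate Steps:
$E{\left(J,u \right)} = 15 - u$ ($E{\left(J,u \right)} = 9 - \left(u - 6\right) = 9 - \left(-6 + u\right) = 15 - u$)
$v{\left(K,T \right)} = - T - \frac{K}{2}$ ($v{\left(K,T \right)} = - \frac{\left(K + T\right) + T}{2} = - \frac{K + 2 T}{2} = - T - \frac{K}{2}$)
$p{\left(L \right)} = \frac{15 - L}{L}$
$k{\left(C,Z \right)} = -4 - 6 Z$
$- \frac{85621}{k{\left(j{\left(7,4 \right)},p{\left(v{\left(-4,-3 \right)} \right)} \right)}} = - \frac{85621}{-4 - 6 \frac{15 - \left(\left(-1\right) \left(-3\right) - -2\right)}{\left(-1\right) \left(-3\right) - -2}} = - \frac{85621}{-4 - 6 \frac{15 - \left(3 + 2\right)}{3 + 2}} = - \frac{85621}{-4 - 6 \frac{15 - 5}{5}} = - \frac{85621}{-4 - 6 \cdot \frac{1}{5} \cdot 10} = - \frac{85621}{-4 - 12} = - \frac{85621}{-16} = \left(-85621\right) \left(- \frac{1}{16}\right) = \frac{85621}{16}$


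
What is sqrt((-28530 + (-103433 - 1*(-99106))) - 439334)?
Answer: I*sqrt(472191) ≈ 687.16*I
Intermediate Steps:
sqrt((-28530 + (-103433 - 1*(-99106))) - 439334) = sqrt((-28530 + (-103433 + 99106)) - 439334) = sqrt((-28530 - 4327) - 439334) = sqrt(-32857 - 439334) = sqrt(-472191) = I*sqrt(472191)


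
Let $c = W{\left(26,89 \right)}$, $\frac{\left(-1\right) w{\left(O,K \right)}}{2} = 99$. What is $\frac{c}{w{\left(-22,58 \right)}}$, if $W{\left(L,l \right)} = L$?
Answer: $- \frac{13}{99} \approx -0.13131$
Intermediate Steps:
$w{\left(O,K \right)} = -198$ ($w{\left(O,K \right)} = \left(-2\right) 99 = -198$)
$c = 26$
$\frac{c}{w{\left(-22,58 \right)}} = \frac{26}{-198} = 26 \left(- \frac{1}{198}\right) = - \frac{13}{99}$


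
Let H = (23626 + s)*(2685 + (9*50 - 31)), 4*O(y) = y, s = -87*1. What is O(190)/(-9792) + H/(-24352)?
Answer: -44715886567/14903424 ≈ -3000.4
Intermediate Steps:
s = -87
O(y) = y/4
H = 73065056 (H = (23626 - 87)*(2685 + (9*50 - 31)) = 23539*(2685 + (450 - 31)) = 23539*(2685 + 419) = 23539*3104 = 73065056)
O(190)/(-9792) + H/(-24352) = ((¼)*190)/(-9792) + 73065056/(-24352) = (95/2)*(-1/9792) + 73065056*(-1/24352) = -95/19584 - 2283283/761 = -44715886567/14903424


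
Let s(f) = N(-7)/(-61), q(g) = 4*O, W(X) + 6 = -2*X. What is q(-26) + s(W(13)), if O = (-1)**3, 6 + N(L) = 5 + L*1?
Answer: -236/61 ≈ -3.8689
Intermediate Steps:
W(X) = -6 - 2*X
N(L) = -1 + L (N(L) = -6 + (5 + L*1) = -6 + (5 + L) = -1 + L)
O = -1
q(g) = -4 (q(g) = 4*(-1) = -4)
s(f) = 8/61 (s(f) = (-1 - 7)/(-61) = -8*(-1/61) = 8/61)
q(-26) + s(W(13)) = -4 + 8/61 = -236/61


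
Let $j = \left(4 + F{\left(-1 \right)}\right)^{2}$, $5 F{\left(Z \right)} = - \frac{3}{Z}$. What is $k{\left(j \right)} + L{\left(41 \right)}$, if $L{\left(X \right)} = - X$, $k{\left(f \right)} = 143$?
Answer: $102$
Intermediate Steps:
$F{\left(Z \right)} = - \frac{3}{5 Z}$ ($F{\left(Z \right)} = \frac{\left(-3\right) \frac{1}{Z}}{5} = - \frac{3}{5 Z}$)
$j = \frac{529}{25}$ ($j = \left(4 - \frac{3}{5 \left(-1\right)}\right)^{2} = \left(4 - - \frac{3}{5}\right)^{2} = \left(4 + \frac{3}{5}\right)^{2} = \left(\frac{23}{5}\right)^{2} = \frac{529}{25} \approx 21.16$)
$k{\left(j \right)} + L{\left(41 \right)} = 143 - 41 = 102$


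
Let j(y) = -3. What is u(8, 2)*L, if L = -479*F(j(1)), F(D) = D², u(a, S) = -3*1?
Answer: 12933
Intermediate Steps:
u(a, S) = -3
L = -4311 (L = -479*(-3)² = -479*9 = -4311)
u(8, 2)*L = -3*(-4311) = 12933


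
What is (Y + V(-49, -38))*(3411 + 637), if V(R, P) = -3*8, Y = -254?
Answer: -1125344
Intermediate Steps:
V(R, P) = -24
(Y + V(-49, -38))*(3411 + 637) = (-254 - 24)*(3411 + 637) = -278*4048 = -1125344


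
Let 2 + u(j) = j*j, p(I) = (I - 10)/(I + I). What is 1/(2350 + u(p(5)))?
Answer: 4/9393 ≈ 0.00042585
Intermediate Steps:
p(I) = (-10 + I)/(2*I) (p(I) = (-10 + I)/((2*I)) = (-10 + I)*(1/(2*I)) = (-10 + I)/(2*I))
u(j) = -2 + j² (u(j) = -2 + j*j = -2 + j²)
1/(2350 + u(p(5))) = 1/(2350 + (-2 + ((½)*(-10 + 5)/5)²)) = 1/(2350 + (-2 + ((½)*(⅕)*(-5))²)) = 1/(2350 + (-2 + (-½)²)) = 1/(2350 + (-2 + ¼)) = 1/(2350 - 7/4) = 1/(9393/4) = 4/9393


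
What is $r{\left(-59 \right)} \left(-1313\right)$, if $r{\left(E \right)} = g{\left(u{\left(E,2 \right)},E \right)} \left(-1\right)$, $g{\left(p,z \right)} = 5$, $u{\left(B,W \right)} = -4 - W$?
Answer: $6565$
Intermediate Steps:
$r{\left(E \right)} = -5$ ($r{\left(E \right)} = 5 \left(-1\right) = -5$)
$r{\left(-59 \right)} \left(-1313\right) = \left(-5\right) \left(-1313\right) = 6565$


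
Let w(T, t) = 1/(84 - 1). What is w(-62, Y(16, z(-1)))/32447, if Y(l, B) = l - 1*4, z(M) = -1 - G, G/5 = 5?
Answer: 1/2693101 ≈ 3.7132e-7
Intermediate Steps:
G = 25 (G = 5*5 = 25)
z(M) = -26 (z(M) = -1 - 1*25 = -1 - 25 = -26)
Y(l, B) = -4 + l (Y(l, B) = l - 4 = -4 + l)
w(T, t) = 1/83
w(-62, Y(16, z(-1)))/32447 = (1/83)/32447 = (1/83)*(1/32447) = 1/2693101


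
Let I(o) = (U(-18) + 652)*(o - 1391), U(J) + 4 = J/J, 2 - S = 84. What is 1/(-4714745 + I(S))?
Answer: -1/5670722 ≈ -1.7634e-7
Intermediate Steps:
S = -82 (S = 2 - 1*84 = 2 - 84 = -82)
U(J) = -3 (U(J) = -4 + J/J = -4 + 1 = -3)
I(o) = -902759 + 649*o (I(o) = (-3 + 652)*(o - 1391) = 649*(-1391 + o) = -902759 + 649*o)
1/(-4714745 + I(S)) = 1/(-4714745 + (-902759 + 649*(-82))) = 1/(-4714745 + (-902759 - 53218)) = 1/(-4714745 - 955977) = 1/(-5670722) = -1/5670722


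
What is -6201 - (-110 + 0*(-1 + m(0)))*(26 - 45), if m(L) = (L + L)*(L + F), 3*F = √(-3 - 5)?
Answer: -8291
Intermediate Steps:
F = 2*I*√2/3 (F = √(-3 - 5)/3 = √(-8)/3 = (2*I*√2)/3 = 2*I*√2/3 ≈ 0.94281*I)
m(L) = 2*L*(L + 2*I*√2/3) (m(L) = (L + L)*(L + 2*I*√2/3) = (2*L)*(L + 2*I*√2/3) = 2*L*(L + 2*I*√2/3))
-6201 - (-110 + 0*(-1 + m(0)))*(26 - 45) = -6201 - (-110 + 0*(-1 + (⅔)*0*(3*0 + 2*I*√2)))*(26 - 45) = -6201 - (-110 + 0*(-1 + (⅔)*0*(0 + 2*I*√2)))*(-19) = -6201 - (-110 + 0*(-1 + (⅔)*0*(2*I*√2)))*(-19) = -6201 - (-110 + 0*(-1 + 0))*(-19) = -6201 - (-110 + 0*(-1))*(-19) = -6201 - (-110 + 0)*(-19) = -6201 - (-110)*(-19) = -6201 - 1*2090 = -6201 - 2090 = -8291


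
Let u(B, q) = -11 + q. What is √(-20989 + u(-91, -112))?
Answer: 2*I*√5278 ≈ 145.3*I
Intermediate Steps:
√(-20989 + u(-91, -112)) = √(-20989 + (-11 - 112)) = √(-20989 - 123) = √(-21112) = 2*I*√5278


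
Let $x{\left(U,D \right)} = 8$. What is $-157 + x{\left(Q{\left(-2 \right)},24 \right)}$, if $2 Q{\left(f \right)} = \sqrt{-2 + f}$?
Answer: $-149$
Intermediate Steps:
$Q{\left(f \right)} = \frac{\sqrt{-2 + f}}{2}$
$-157 + x{\left(Q{\left(-2 \right)},24 \right)} = -157 + 8 = -149$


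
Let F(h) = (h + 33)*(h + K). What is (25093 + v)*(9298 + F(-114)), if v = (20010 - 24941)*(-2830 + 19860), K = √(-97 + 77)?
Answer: -1555758379284 + 13599873594*I*√5 ≈ -1.5558e+12 + 3.041e+10*I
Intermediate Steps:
K = 2*I*√5 (K = √(-20) = 2*I*√5 ≈ 4.4721*I)
v = -83974930 (v = -4931*17030 = -83974930)
F(h) = (33 + h)*(h + 2*I*√5) (F(h) = (h + 33)*(h + 2*I*√5) = (33 + h)*(h + 2*I*√5))
(25093 + v)*(9298 + F(-114)) = (25093 - 83974930)*(9298 + ((-114)² + 33*(-114) + 66*I*√5 + 2*I*(-114)*√5)) = -83949837*(9298 + (12996 - 3762 + 66*I*√5 - 228*I*√5)) = -83949837*(9298 + (9234 - 162*I*√5)) = -83949837*(18532 - 162*I*√5) = -1555758379284 + 13599873594*I*√5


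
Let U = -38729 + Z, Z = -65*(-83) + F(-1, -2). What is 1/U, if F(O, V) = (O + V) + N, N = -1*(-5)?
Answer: -1/33332 ≈ -3.0001e-5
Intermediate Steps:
N = 5
F(O, V) = 5 + O + V (F(O, V) = (O + V) + 5 = 5 + O + V)
Z = 5397 (Z = -65*(-83) + (5 - 1 - 2) = 5395 + 2 = 5397)
U = -33332 (U = -38729 + 5397 = -33332)
1/U = 1/(-33332) = -1/33332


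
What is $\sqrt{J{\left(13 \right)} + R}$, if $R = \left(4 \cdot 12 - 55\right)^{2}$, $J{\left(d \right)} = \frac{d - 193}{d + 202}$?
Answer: $\frac{\sqrt{89053}}{43} \approx 6.9399$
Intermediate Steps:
$J{\left(d \right)} = \frac{-193 + d}{202 + d}$
$R = 49$ ($R = \left(48 - 55\right)^{2} = \left(-7\right)^{2} = 49$)
$\sqrt{J{\left(13 \right)} + R} = \sqrt{\frac{-193 + 13}{202 + 13} + 49} = \sqrt{\frac{1}{215} \left(-180\right) + 49} = \sqrt{- \frac{36}{43} + 49} = \sqrt{\frac{2071}{43}} = \frac{\sqrt{89053}}{43}$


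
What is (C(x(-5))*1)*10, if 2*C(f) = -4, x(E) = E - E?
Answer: -20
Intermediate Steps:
x(E) = 0
C(f) = -2 (C(f) = (1/2)*(-4) = -2)
(C(x(-5))*1)*10 = -2*1*10 = -2*10 = -20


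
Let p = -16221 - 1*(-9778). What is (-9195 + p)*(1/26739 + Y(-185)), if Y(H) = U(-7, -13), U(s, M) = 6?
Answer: -2508882530/26739 ≈ -93829.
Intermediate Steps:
Y(H) = 6
p = -6443 (p = -16221 + 9778 = -6443)
(-9195 + p)*(1/26739 + Y(-185)) = (-9195 - 6443)*(1/26739 + 6) = -15638*(1/26739 + 6) = -15638*160435/26739 = -2508882530/26739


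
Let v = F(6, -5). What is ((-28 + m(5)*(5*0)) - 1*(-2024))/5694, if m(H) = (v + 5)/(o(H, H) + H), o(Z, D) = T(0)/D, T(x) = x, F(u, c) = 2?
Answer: 998/2847 ≈ 0.35054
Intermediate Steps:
v = 2
o(Z, D) = 0 (o(Z, D) = 0/D = 0)
m(H) = 7/H (m(H) = (2 + 5)/(0 + H) = 7/H)
((-28 + m(5)*(5*0)) - 1*(-2024))/5694 = ((-28 + (7/5)*(5*0)) - 1*(-2024))/5694 = ((-28 + (7*(1/5))*0) + 2024)*(1/5694) = ((-28 + (7/5)*0) + 2024)*(1/5694) = ((-28 + 0) + 2024)*(1/5694) = (-28 + 2024)*(1/5694) = 1996*(1/5694) = 998/2847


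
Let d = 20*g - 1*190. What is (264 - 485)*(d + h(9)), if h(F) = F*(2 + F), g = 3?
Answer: 6851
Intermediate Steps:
d = -130 (d = 20*3 - 1*190 = 60 - 190 = -130)
(264 - 485)*(d + h(9)) = (264 - 485)*(-130 + 9*(2 + 9)) = -221*(-130 + 9*11) = -221*(-130 + 99) = -221*(-31) = 6851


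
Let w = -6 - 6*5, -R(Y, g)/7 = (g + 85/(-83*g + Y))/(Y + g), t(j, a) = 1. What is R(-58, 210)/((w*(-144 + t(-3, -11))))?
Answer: -25706765/13684290048 ≈ -0.0018786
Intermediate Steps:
R(Y, g) = -7*(g + 85/(Y - 83*g))/(Y + g) (R(Y, g) = -7*(g + 85/(-83*g + Y))/(Y + g) = -7*(g + 85/(Y - 83*g))/(Y + g))
w = -36 (w = -6 - 30 = -36)
R(-58, 210)/((w*(-144 + t(-3, -11)))) = (7*(85 - 83*210**2 - 58*210)/(-1*(-58)**2 + 83*210**2 + 82*(-58)*210))/((-36*(-144 + 1))) = (7*(85 - 83*44100 - 12180)/(-1*3364 + 83*44100 - 998760))/((-36*(-143))) = (7*(85 - 3660300 - 12180)/(-3364 + 3660300 - 998760))/5148 = (7*(-3672395)/2658176)*(1/5148) = (7*(1/2658176)*(-3672395))*(1/5148) = -25706765/2658176*1/5148 = -25706765/13684290048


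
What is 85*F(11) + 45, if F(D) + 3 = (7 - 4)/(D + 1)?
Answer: -755/4 ≈ -188.75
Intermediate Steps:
F(D) = -3 + 3/(1 + D) (F(D) = -3 + (7 - 4)/(D + 1) = -3 + 3/(1 + D))
85*F(11) + 45 = 85*(-3*11/(1 + 11)) + 45 = 85*(-3*11/12) + 45 = 85*(-3*11*1/12) + 45 = 85*(-11/4) + 45 = -935/4 + 45 = -755/4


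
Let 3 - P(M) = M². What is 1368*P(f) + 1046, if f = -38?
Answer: -1970242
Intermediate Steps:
P(M) = 3 - M²
1368*P(f) + 1046 = 1368*(3 - 1*(-38)²) + 1046 = 1368*(3 - 1*1444) + 1046 = 1368*(3 - 1444) + 1046 = 1368*(-1441) + 1046 = -1971288 + 1046 = -1970242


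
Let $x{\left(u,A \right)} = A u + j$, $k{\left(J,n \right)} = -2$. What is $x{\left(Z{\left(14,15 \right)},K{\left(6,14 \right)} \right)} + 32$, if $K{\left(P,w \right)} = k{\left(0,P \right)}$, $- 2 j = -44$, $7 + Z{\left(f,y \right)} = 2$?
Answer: $64$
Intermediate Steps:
$Z{\left(f,y \right)} = -5$ ($Z{\left(f,y \right)} = -7 + 2 = -5$)
$j = 22$ ($j = \left(- \frac{1}{2}\right) \left(-44\right) = 22$)
$K{\left(P,w \right)} = -2$
$x{\left(u,A \right)} = 22 + A u$ ($x{\left(u,A \right)} = A u + 22 = 22 + A u$)
$x{\left(Z{\left(14,15 \right)},K{\left(6,14 \right)} \right)} + 32 = \left(22 - -10\right) + 32 = \left(22 + 10\right) + 32 = 32 + 32 = 64$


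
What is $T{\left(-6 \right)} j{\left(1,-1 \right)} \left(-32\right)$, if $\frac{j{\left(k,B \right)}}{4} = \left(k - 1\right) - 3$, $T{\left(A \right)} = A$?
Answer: $-2304$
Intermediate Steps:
$j{\left(k,B \right)} = -16 + 4 k$ ($j{\left(k,B \right)} = 4 \left(\left(k - 1\right) - 3\right) = 4 \left(\left(-1 + k\right) - 3\right) = 4 \left(-4 + k\right) = -16 + 4 k$)
$T{\left(-6 \right)} j{\left(1,-1 \right)} \left(-32\right) = - 6 \left(-16 + 4 \cdot 1\right) \left(-32\right) = - 6 \left(-16 + 4\right) \left(-32\right) = \left(-6\right) \left(-12\right) \left(-32\right) = 72 \left(-32\right) = -2304$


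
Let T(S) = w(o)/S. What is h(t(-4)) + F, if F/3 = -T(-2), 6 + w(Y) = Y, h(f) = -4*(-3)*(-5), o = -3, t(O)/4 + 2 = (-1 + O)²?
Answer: -147/2 ≈ -73.500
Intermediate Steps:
t(O) = -8 + 4*(-1 + O)²
h(f) = -60 (h(f) = 12*(-5) = -60)
w(Y) = -6 + Y
T(S) = -9/S (T(S) = (-6 - 3)/S = -9/S)
F = -27/2 (F = 3*(-(-9)/(-2)) = 3*(-(-9)*(-1)/2) = 3*(-1*9/2) = 3*(-9/2) = -27/2 ≈ -13.500)
h(t(-4)) + F = -60 - 27/2 = -147/2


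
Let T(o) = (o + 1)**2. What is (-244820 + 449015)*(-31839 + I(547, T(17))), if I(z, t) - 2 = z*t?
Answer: 29688115245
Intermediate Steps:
T(o) = (1 + o)**2
I(z, t) = 2 + t*z (I(z, t) = 2 + z*t = 2 + t*z)
(-244820 + 449015)*(-31839 + I(547, T(17))) = (-244820 + 449015)*(-31839 + (2 + (1 + 17)**2*547)) = 204195*(-31839 + (2 + 18**2*547)) = 204195*(-31839 + (2 + 324*547)) = 204195*(-31839 + (2 + 177228)) = 204195*(-31839 + 177230) = 204195*145391 = 29688115245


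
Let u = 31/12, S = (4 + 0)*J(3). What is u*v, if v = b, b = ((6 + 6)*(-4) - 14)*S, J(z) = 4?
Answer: -7688/3 ≈ -2562.7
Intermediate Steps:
S = 16 (S = (4 + 0)*4 = 4*4 = 16)
b = -992 (b = ((6 + 6)*(-4) - 14)*16 = (12*(-4) - 14)*16 = (-48 - 14)*16 = -62*16 = -992)
u = 31/12 (u = 31*(1/12) = 31/12 ≈ 2.5833)
v = -992
u*v = (31/12)*(-992) = -7688/3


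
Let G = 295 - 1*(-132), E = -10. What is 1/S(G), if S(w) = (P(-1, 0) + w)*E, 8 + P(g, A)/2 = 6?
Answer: -1/4230 ≈ -0.00023641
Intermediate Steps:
P(g, A) = -4 (P(g, A) = -16 + 2*6 = -16 + 12 = -4)
G = 427 (G = 295 + 132 = 427)
S(w) = 40 - 10*w (S(w) = (-4 + w)*(-10) = 40 - 10*w)
1/S(G) = 1/(40 - 10*427) = 1/(40 - 4270) = 1/(-4230) = -1/4230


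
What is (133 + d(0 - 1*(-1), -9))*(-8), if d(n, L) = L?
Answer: -992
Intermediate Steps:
(133 + d(0 - 1*(-1), -9))*(-8) = (133 - 9)*(-8) = 124*(-8) = -992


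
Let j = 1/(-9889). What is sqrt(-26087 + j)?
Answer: 6*I*sqrt(70864119106)/9889 ≈ 161.51*I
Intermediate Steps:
j = -1/9889 ≈ -0.00010112
sqrt(-26087 + j) = sqrt(-26087 - 1/9889) = sqrt(-257974344/9889) = 6*I*sqrt(70864119106)/9889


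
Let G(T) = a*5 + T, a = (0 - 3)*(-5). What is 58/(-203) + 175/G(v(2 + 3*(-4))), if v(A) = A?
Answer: 219/91 ≈ 2.4066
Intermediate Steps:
a = 15 (a = -3*(-5) = 15)
G(T) = 75 + T (G(T) = 15*5 + T = 75 + T)
58/(-203) + 175/G(v(2 + 3*(-4))) = 58/(-203) + 175/(75 + (2 + 3*(-4))) = 58*(-1/203) + 175/(75 + (2 - 12)) = -2/7 + 175/(75 - 10) = -2/7 + 175/65 = -2/7 + 175*(1/65) = -2/7 + 35/13 = 219/91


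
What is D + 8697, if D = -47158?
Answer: -38461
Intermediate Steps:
D + 8697 = -47158 + 8697 = -38461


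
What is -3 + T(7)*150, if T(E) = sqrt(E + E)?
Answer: -3 + 150*sqrt(14) ≈ 558.25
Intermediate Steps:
T(E) = sqrt(2)*sqrt(E) (T(E) = sqrt(2*E) = sqrt(2)*sqrt(E))
-3 + T(7)*150 = -3 + (sqrt(2)*sqrt(7))*150 = -3 + sqrt(14)*150 = -3 + 150*sqrt(14)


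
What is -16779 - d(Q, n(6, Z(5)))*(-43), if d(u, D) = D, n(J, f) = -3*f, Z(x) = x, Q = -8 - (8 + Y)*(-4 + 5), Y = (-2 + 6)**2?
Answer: -17424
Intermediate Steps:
Y = 16 (Y = 4**2 = 16)
Q = -32 (Q = -8 - (8 + 16)*(-4 + 5) = -8 - 24 = -32)
-16779 - d(Q, n(6, Z(5)))*(-43) = -16779 - (-3*5)*(-43) = -16779 - (-15)*(-43) = -16779 - 1*645 = -16779 - 645 = -17424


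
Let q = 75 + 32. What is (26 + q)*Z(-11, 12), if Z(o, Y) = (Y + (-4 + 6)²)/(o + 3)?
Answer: -266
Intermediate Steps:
Z(o, Y) = (4 + Y)/(3 + o) (Z(o, Y) = (Y + 2²)/(3 + o) = (Y + 4)/(3 + o) = (4 + Y)/(3 + o))
q = 107
(26 + q)*Z(-11, 12) = (26 + 107)*((4 + 12)/(3 - 11)) = 133*(16/(-8)) = 133*(-⅛*16) = 133*(-2) = -266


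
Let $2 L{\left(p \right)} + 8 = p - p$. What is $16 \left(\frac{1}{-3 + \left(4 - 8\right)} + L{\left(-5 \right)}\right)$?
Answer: $- \frac{464}{7} \approx -66.286$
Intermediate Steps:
$L{\left(p \right)} = -4$ ($L{\left(p \right)} = -4 + \frac{p - p}{2} = -4 + \frac{1}{2} \cdot 0 = -4 + 0 = -4$)
$16 \left(\frac{1}{-3 + \left(4 - 8\right)} + L{\left(-5 \right)}\right) = 16 \left(\frac{1}{-3 + \left(4 - 8\right)} - 4\right) = 16 \left(\frac{1}{-3 - 4} - 4\right) = 16 \left(\frac{1}{-7} - 4\right) = 16 \left(- \frac{1}{7} - 4\right) = 16 \left(- \frac{29}{7}\right) = - \frac{464}{7}$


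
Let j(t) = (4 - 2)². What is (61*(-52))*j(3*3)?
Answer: -12688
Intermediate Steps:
j(t) = 4 (j(t) = 2² = 4)
(61*(-52))*j(3*3) = (61*(-52))*4 = -3172*4 = -12688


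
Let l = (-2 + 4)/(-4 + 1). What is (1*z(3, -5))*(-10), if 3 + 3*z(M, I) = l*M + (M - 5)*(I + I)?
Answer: -50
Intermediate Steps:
l = -⅔ (l = 2/(-3) = 2*(-⅓) = -⅔ ≈ -0.66667)
z(M, I) = -1 - 2*M/9 + 2*I*(-5 + M)/3 (z(M, I) = -1 + (-2*M/3 + (M - 5)*(I + I))/3 = -1 + (-2*M/3 + (-5 + M)*(2*I))/3 = -1 + (-2*M/3 + 2*I*(-5 + M))/3 = -1 + (-2*M/9 + 2*I*(-5 + M)/3) = -1 - 2*M/9 + 2*I*(-5 + M)/3)
(1*z(3, -5))*(-10) = (1*(-1 - 10/3*(-5) - 2/9*3 + (⅔)*(-5)*3))*(-10) = (1*(-1 + 50/3 - ⅔ - 10))*(-10) = (1*5)*(-10) = 5*(-10) = -50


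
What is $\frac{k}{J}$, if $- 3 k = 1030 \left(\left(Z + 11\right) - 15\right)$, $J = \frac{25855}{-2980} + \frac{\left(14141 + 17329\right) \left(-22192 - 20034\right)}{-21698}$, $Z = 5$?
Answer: $- \frac{6659984120}{1187825584143} \approx -0.0056069$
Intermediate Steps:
$J = \frac{395941861381}{6466004}$ ($J = 25855 \left(- \frac{1}{2980}\right) + 31470 \left(-42226\right) \left(- \frac{1}{21698}\right) = - \frac{5171}{596} - - \frac{664426110}{10849} = - \frac{5171}{596} + \frac{664426110}{10849} = \frac{395941861381}{6466004} \approx 61234.0$)
$k = - \frac{1030}{3}$ ($k = - \frac{1030 \left(\left(5 + 11\right) - 15\right)}{3} = - \frac{1030 \left(16 - 15\right)}{3} = - \frac{1030 \cdot 1}{3} = \left(- \frac{1}{3}\right) 1030 = - \frac{1030}{3} \approx -343.33$)
$\frac{k}{J} = - \frac{1030}{3 \cdot \frac{395941861381}{6466004}} = \left(- \frac{1030}{3}\right) \frac{6466004}{395941861381} = - \frac{6659984120}{1187825584143}$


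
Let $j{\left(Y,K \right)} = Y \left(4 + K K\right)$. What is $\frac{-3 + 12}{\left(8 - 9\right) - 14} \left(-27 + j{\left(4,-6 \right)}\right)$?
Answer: $- \frac{399}{5} \approx -79.8$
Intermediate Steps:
$j{\left(Y,K \right)} = Y \left(4 + K^{2}\right)$
$\frac{-3 + 12}{\left(8 - 9\right) - 14} \left(-27 + j{\left(4,-6 \right)}\right) = \frac{-3 + 12}{\left(8 - 9\right) - 14} \left(-27 + 4 \left(4 + \left(-6\right)^{2}\right)\right) = \frac{9}{\left(8 - 9\right) - 14} \left(-27 + 4 \left(4 + 36\right)\right) = \frac{9}{-1 - 14} \left(-27 + 4 \cdot 40\right) = \frac{9}{-15} \left(-27 + 160\right) = 9 \left(- \frac{1}{15}\right) 133 = \left(- \frac{3}{5}\right) 133 = - \frac{399}{5}$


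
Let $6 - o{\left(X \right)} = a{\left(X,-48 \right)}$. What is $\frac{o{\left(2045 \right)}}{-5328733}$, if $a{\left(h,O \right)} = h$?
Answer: $\frac{2039}{5328733} \approx 0.00038264$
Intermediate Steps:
$o{\left(X \right)} = 6 - X$
$\frac{o{\left(2045 \right)}}{-5328733} = \frac{6 - 2045}{-5328733} = \left(6 - 2045\right) \left(- \frac{1}{5328733}\right) = \left(-2039\right) \left(- \frac{1}{5328733}\right) = \frac{2039}{5328733}$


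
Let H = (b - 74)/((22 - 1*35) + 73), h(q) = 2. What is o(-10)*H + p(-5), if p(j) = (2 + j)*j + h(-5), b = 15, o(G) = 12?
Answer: 26/5 ≈ 5.2000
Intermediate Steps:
p(j) = 2 + j*(2 + j) (p(j) = (2 + j)*j + 2 = j*(2 + j) + 2 = 2 + j*(2 + j))
H = -59/60 (H = (15 - 74)/((22 - 1*35) + 73) = -59/((22 - 35) + 73) = -59/(-13 + 73) = -59/60 ≈ -0.98333)
o(-10)*H + p(-5) = 12*(-59/60) + (2 + (-5)² + 2*(-5)) = -59/5 + (2 + 25 - 10) = -59/5 + 17 = 26/5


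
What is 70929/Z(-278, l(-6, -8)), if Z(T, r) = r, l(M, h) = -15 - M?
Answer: -7881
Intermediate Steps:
70929/Z(-278, l(-6, -8)) = 70929/(-15 - 1*(-6)) = 70929/(-15 + 6) = 70929/(-9) = 70929*(-⅑) = -7881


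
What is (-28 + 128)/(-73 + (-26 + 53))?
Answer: -50/23 ≈ -2.1739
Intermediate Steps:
(-28 + 128)/(-73 + (-26 + 53)) = 100/(-73 + 27) = 100/(-46) = 100*(-1/46) = -50/23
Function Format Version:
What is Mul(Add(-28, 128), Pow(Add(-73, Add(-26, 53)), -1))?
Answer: Rational(-50, 23) ≈ -2.1739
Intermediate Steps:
Mul(Add(-28, 128), Pow(Add(-73, Add(-26, 53)), -1)) = Mul(100, Pow(Add(-73, 27), -1)) = Mul(100, Pow(-46, -1)) = Mul(100, Rational(-1, 46)) = Rational(-50, 23)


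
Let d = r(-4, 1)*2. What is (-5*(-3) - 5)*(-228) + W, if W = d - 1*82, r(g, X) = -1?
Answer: -2364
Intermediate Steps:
d = -2 (d = -1*2 = -2)
W = -84 (W = -2 - 1*82 = -2 - 82 = -84)
(-5*(-3) - 5)*(-228) + W = (-5*(-3) - 5)*(-228) - 84 = (15 - 5)*(-228) - 84 = 10*(-228) - 84 = -2280 - 84 = -2364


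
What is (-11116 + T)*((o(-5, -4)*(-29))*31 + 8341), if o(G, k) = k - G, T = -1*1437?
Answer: -93419426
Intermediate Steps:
T = -1437
(-11116 + T)*((o(-5, -4)*(-29))*31 + 8341) = (-11116 - 1437)*(((-4 - 1*(-5))*(-29))*31 + 8341) = -12553*(((-4 + 5)*(-29))*31 + 8341) = -12553*((1*(-29))*31 + 8341) = -12553*(-29*31 + 8341) = -12553*(-899 + 8341) = -12553*7442 = -93419426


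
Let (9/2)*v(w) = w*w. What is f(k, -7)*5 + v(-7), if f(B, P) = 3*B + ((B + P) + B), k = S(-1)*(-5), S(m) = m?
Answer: 908/9 ≈ 100.89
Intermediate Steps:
k = 5 (k = -1*(-5) = 5)
v(w) = 2*w²/9 (v(w) = 2*(w*w)/9 = 2*w²/9)
f(B, P) = P + 5*B (f(B, P) = 3*B + (P + 2*B) = P + 5*B)
f(k, -7)*5 + v(-7) = (-7 + 5*5)*5 + (2/9)*(-7)² = (-7 + 25)*5 + (2/9)*49 = 18*5 + 98/9 = 90 + 98/9 = 908/9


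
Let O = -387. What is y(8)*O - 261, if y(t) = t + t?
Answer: -6453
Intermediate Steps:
y(t) = 2*t
y(8)*O - 261 = (2*8)*(-387) - 261 = 16*(-387) - 261 = -6192 - 261 = -6453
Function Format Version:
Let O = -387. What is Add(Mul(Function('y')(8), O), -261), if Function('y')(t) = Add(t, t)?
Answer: -6453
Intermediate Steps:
Function('y')(t) = Mul(2, t)
Add(Mul(Function('y')(8), O), -261) = Add(Mul(Mul(2, 8), -387), -261) = Add(Mul(16, -387), -261) = Add(-6192, -261) = -6453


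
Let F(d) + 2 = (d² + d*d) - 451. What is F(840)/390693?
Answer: 470249/130231 ≈ 3.6109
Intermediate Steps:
F(d) = -453 + 2*d² (F(d) = -2 + ((d² + d*d) - 451) = -2 + ((d² + d²) - 451) = -2 + (2*d² - 451) = -2 + (-451 + 2*d²) = -453 + 2*d²)
F(840)/390693 = (-453 + 2*840²)/390693 = (-453 + 2*705600)*(1/390693) = (-453 + 1411200)*(1/390693) = 1410747*(1/390693) = 470249/130231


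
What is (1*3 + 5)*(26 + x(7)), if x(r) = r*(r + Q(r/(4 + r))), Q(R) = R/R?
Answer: 656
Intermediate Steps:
Q(R) = 1
x(r) = r*(1 + r) (x(r) = r*(r + 1) = r*(1 + r))
(1*3 + 5)*(26 + x(7)) = (1*3 + 5)*(26 + 7*(1 + 7)) = (3 + 5)*(26 + 7*8) = 8*(26 + 56) = 8*82 = 656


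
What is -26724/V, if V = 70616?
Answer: -6681/17654 ≈ -0.37844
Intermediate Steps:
-26724/V = -26724/70616 = -26724*1/70616 = -6681/17654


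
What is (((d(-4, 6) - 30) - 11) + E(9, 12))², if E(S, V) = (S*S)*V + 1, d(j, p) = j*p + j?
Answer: 817216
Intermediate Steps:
d(j, p) = j + j*p
E(S, V) = 1 + V*S² (E(S, V) = S²*V + 1 = V*S² + 1 = 1 + V*S²)
(((d(-4, 6) - 30) - 11) + E(9, 12))² = (((-4*(1 + 6) - 30) - 11) + (1 + 12*9²))² = (((-4*7 - 30) - 11) + (1 + 12*81))² = (((-28 - 30) - 11) + (1 + 972))² = ((-58 - 11) + 973)² = (-69 + 973)² = 904² = 817216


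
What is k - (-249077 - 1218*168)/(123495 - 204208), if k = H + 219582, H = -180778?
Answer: 3131533551/80713 ≈ 38798.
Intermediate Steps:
k = 38804 (k = -180778 + 219582 = 38804)
k - (-249077 - 1218*168)/(123495 - 204208) = 38804 - (-249077 - 1218*168)/(123495 - 204208) = 38804 - (-249077 - 204624)/(-80713) = 38804 - (-453701)*(-1)/80713 = 38804 - 1*453701/80713 = 38804 - 453701/80713 = 3131533551/80713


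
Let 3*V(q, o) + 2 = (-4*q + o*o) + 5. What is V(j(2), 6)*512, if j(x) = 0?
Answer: 6656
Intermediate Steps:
V(q, o) = 1 - 4*q/3 + o²/3 (V(q, o) = -⅔ + ((-4*q + o*o) + 5)/3 = -⅔ + ((-4*q + o²) + 5)/3 = -⅔ + ((o² - 4*q) + 5)/3 = -⅔ + (5 + o² - 4*q)/3 = -⅔ + (5/3 - 4*q/3 + o²/3) = 1 - 4*q/3 + o²/3)
V(j(2), 6)*512 = (1 - 4/3*0 + (⅓)*6²)*512 = (1 + 0 + (⅓)*36)*512 = (1 + 0 + 12)*512 = 13*512 = 6656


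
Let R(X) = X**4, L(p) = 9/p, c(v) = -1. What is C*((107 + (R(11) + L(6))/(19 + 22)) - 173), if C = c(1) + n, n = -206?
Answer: -4941711/82 ≈ -60265.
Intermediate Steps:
C = -207 (C = -1 - 206 = -207)
C*((107 + (R(11) + L(6))/(19 + 22)) - 173) = -207*((107 + (11**4 + 9/6)/(19 + 22)) - 173) = -207*((107 + (14641 + 9*(1/6))/41) - 173) = -207*((107 + (14641 + 3/2)*(1/41)) - 173) = -207*((107 + (29285/2)*(1/41)) - 173) = -207*((107 + 29285/82) - 173) = -207*(38059/82 - 173) = -207*23873/82 = -4941711/82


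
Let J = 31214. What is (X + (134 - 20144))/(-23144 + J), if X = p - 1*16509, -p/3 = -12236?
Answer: 63/2690 ≈ 0.023420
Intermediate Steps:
p = 36708 (p = -3*(-12236) = 36708)
X = 20199 (X = 36708 - 1*16509 = 36708 - 16509 = 20199)
(X + (134 - 20144))/(-23144 + J) = (20199 + (134 - 20144))/(-23144 + 31214) = (20199 - 20010)/8070 = 189*(1/8070) = 63/2690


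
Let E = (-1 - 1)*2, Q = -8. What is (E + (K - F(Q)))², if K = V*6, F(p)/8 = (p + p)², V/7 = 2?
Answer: 3873024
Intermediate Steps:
V = 14 (V = 7*2 = 14)
F(p) = 32*p² (F(p) = 8*(p + p)² = 8*(2*p)² = 8*(4*p²) = 32*p²)
K = 84 (K = 14*6 = 84)
E = -4 (E = -2*2 = -4)
(E + (K - F(Q)))² = (-4 + (84 - 32*(-8)²))² = (-4 + (84 - 32*64))² = (-4 + (84 - 1*2048))² = (-4 + (84 - 2048))² = (-4 - 1964)² = (-1968)² = 3873024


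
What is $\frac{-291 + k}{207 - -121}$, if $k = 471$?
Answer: $\frac{45}{82} \approx 0.54878$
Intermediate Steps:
$\frac{-291 + k}{207 - -121} = \frac{-291 + 471}{207 - -121} = \frac{180}{207 + \left(-14 + 135\right)} = \frac{180}{207 + 121} = \frac{180}{328} = 180 \cdot \frac{1}{328} = \frac{45}{82}$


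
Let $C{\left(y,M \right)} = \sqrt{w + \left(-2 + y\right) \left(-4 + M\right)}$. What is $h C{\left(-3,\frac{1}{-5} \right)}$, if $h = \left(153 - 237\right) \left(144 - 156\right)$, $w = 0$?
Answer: $1008 \sqrt{21} \approx 4619.2$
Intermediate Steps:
$C{\left(y,M \right)} = \sqrt{\left(-4 + M\right) \left(-2 + y\right)}$ ($C{\left(y,M \right)} = \sqrt{0 + \left(-2 + y\right) \left(-4 + M\right)} = \sqrt{0 + \left(-4 + M\right) \left(-2 + y\right)} = \sqrt{\left(-4 + M\right) \left(-2 + y\right)}$)
$h = 1008$ ($h = \left(-84\right) \left(-12\right) = 1008$)
$h C{\left(-3,\frac{1}{-5} \right)} = 1008 \sqrt{8 - -12 - \frac{2}{-5} + \frac{1}{-5} \left(-3\right)} = 1008 \sqrt{8 + 12 - - \frac{2}{5} - - \frac{3}{5}} = 1008 \sqrt{8 + 12 + \frac{2}{5} + \frac{3}{5}} = 1008 \sqrt{21}$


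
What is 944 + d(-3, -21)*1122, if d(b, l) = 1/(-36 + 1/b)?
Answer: 99530/109 ≈ 913.12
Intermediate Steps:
944 + d(-3, -21)*1122 = 944 - 1*(-3)/(-1 + 36*(-3))*1122 = 944 - 1*(-3)/(-1 - 108)*1122 = 944 - 1*(-3)/(-109)*1122 = 944 - 1*(-3)*(-1/109)*1122 = 944 - 3/109*1122 = 944 - 3366/109 = 99530/109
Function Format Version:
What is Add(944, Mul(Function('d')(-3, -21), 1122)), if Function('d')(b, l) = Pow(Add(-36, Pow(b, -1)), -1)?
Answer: Rational(99530, 109) ≈ 913.12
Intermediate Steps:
Add(944, Mul(Function('d')(-3, -21), 1122)) = Add(944, Mul(Mul(-1, -3, Pow(Add(-1, Mul(36, -3)), -1)), 1122)) = Add(944, Mul(Mul(-1, -3, Pow(Add(-1, -108), -1)), 1122)) = Add(944, Mul(Mul(-1, -3, Pow(-109, -1)), 1122)) = Add(944, Mul(Mul(-1, -3, Rational(-1, 109)), 1122)) = Add(944, Mul(Rational(-3, 109), 1122)) = Add(944, Rational(-3366, 109)) = Rational(99530, 109)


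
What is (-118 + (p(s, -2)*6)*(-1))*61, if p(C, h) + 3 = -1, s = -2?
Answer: -5734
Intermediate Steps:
p(C, h) = -4 (p(C, h) = -3 - 1 = -4)
(-118 + (p(s, -2)*6)*(-1))*61 = (-118 - 4*6*(-1))*61 = (-118 - 24*(-1))*61 = (-118 + 24)*61 = -94*61 = -5734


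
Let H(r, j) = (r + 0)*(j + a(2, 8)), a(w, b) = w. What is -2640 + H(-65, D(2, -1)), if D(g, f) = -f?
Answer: -2835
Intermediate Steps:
H(r, j) = r*(2 + j) (H(r, j) = (r + 0)*(j + 2) = r*(2 + j))
-2640 + H(-65, D(2, -1)) = -2640 - 65*(2 - 1*(-1)) = -2640 - 65*(2 + 1) = -2640 - 65*3 = -2640 - 195 = -2835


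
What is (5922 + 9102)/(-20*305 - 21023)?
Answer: -5008/9041 ≈ -0.55392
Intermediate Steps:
(5922 + 9102)/(-20*305 - 21023) = 15024/(-6100 - 21023) = 15024/(-27123) = 15024*(-1/27123) = -5008/9041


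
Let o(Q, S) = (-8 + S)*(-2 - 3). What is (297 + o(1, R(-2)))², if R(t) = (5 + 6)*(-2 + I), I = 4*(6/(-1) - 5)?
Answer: 8219689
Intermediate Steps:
I = -44 (I = 4*(6*(-1) - 5) = 4*(-6 - 5) = 4*(-11) = -44)
R(t) = -506 (R(t) = (5 + 6)*(-2 - 44) = 11*(-46) = -506)
o(Q, S) = 40 - 5*S (o(Q, S) = (-8 + S)*(-5) = 40 - 5*S)
(297 + o(1, R(-2)))² = (297 + (40 - 5*(-506)))² = (297 + (40 + 2530))² = (297 + 2570)² = 2867² = 8219689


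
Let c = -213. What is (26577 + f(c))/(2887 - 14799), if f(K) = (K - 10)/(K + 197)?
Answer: -425455/190592 ≈ -2.2323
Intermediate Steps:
f(K) = (-10 + K)/(197 + K)
(26577 + f(c))/(2887 - 14799) = (26577 + (-10 - 213)/(197 - 213))/(2887 - 14799) = (26577 - 223/(-16))/(-11912) = (26577 - 1/16*(-223))*(-1/11912) = (26577 + 223/16)*(-1/11912) = (425455/16)*(-1/11912) = -425455/190592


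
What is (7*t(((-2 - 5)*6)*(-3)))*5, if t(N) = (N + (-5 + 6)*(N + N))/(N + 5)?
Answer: 13230/131 ≈ 100.99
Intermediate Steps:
t(N) = 3*N/(5 + N) (t(N) = (N + 1*(2*N))/(5 + N) = (N + 2*N)/(5 + N) = (3*N)/(5 + N) = 3*N/(5 + N))
(7*t(((-2 - 5)*6)*(-3)))*5 = (7*(3*(((-2 - 5)*6)*(-3))/(5 + ((-2 - 5)*6)*(-3))))*5 = (7*(3*(-7*6*(-3))/(5 - 7*6*(-3))))*5 = (7*(3*(-42*(-3))/(5 - 42*(-3))))*5 = (7*(3*126/(5 + 126)))*5 = (7*(3*126/131))*5 = (7*(3*126*(1/131)))*5 = (7*(378/131))*5 = (2646/131)*5 = 13230/131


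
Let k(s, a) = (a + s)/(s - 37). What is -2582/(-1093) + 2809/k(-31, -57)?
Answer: 52250833/24046 ≈ 2173.0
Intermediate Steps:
k(s, a) = (a + s)/(-37 + s)
-2582/(-1093) + 2809/k(-31, -57) = -2582/(-1093) + 2809/(((-57 - 31)/(-37 - 31))) = -2582*(-1/1093) + 2809/((-88/(-68))) = 2582/1093 + 2809/((-1/68*(-88))) = 2582/1093 + 2809/(22/17) = 2582/1093 + 2809*(17/22) = 2582/1093 + 47753/22 = 52250833/24046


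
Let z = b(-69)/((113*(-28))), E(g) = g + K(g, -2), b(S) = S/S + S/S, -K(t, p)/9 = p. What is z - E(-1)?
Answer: -26895/1582 ≈ -17.001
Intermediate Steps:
K(t, p) = -9*p
b(S) = 2 (b(S) = 1 + 1 = 2)
E(g) = 18 + g (E(g) = g - 9*(-2) = g + 18 = 18 + g)
z = -1/1582 (z = 2/((113*(-28))) = 2/(-3164) = 2*(-1/3164) = -1/1582 ≈ -0.00063211)
z - E(-1) = -1/1582 - (18 - 1) = -1/1582 - 1*17 = -1/1582 - 17 = -26895/1582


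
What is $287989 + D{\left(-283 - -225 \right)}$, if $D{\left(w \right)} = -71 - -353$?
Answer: $288271$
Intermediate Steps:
$D{\left(w \right)} = 282$ ($D{\left(w \right)} = -71 + 353 = 282$)
$287989 + D{\left(-283 - -225 \right)} = 287989 + 282 = 288271$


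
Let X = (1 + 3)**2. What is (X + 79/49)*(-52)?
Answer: -44876/49 ≈ -915.84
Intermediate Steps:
X = 16 (X = 4**2 = 16)
(X + 79/49)*(-52) = (16 + 79/49)*(-52) = (863/49)*(-52) = -44876/49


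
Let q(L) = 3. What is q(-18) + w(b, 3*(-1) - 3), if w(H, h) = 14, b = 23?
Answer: 17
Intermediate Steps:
q(-18) + w(b, 3*(-1) - 3) = 3 + 14 = 17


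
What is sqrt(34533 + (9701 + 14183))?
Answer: sqrt(58417) ≈ 241.70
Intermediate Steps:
sqrt(34533 + (9701 + 14183)) = sqrt(34533 + 23884) = sqrt(58417)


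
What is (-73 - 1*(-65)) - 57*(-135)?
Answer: 7687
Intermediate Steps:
(-73 - 1*(-65)) - 57*(-135) = (-73 + 65) + 7695 = -8 + 7695 = 7687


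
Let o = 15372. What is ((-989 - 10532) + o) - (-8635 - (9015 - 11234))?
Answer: 10267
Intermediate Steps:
((-989 - 10532) + o) - (-8635 - (9015 - 11234)) = ((-989 - 10532) + 15372) - (-8635 - (9015 - 11234)) = (-11521 + 15372) - (-8635 - 1*(-2219)) = 3851 - (-8635 + 2219) = 3851 - 1*(-6416) = 3851 + 6416 = 10267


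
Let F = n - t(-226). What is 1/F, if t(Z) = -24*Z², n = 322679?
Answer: 1/1548503 ≈ 6.4578e-7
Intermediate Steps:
F = 1548503 (F = 322679 - (-24)*(-226)² = 322679 - (-24)*51076 = 322679 - 1*(-1225824) = 322679 + 1225824 = 1548503)
1/F = 1/1548503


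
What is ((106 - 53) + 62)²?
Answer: 13225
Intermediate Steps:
((106 - 53) + 62)² = (53 + 62)² = 115² = 13225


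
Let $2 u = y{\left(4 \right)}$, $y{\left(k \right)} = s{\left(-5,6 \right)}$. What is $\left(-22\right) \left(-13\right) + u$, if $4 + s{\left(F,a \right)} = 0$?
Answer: $284$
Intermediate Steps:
$s{\left(F,a \right)} = -4$ ($s{\left(F,a \right)} = -4 + 0 = -4$)
$y{\left(k \right)} = -4$
$u = -2$ ($u = \frac{1}{2} \left(-4\right) = -2$)
$\left(-22\right) \left(-13\right) + u = \left(-22\right) \left(-13\right) - 2 = 286 - 2 = 284$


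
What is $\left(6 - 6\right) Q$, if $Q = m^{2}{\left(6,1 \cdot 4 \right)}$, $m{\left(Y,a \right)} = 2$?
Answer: $0$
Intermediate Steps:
$Q = 4$ ($Q = 2^{2} = 4$)
$\left(6 - 6\right) Q = \left(6 - 6\right) 4 = 0 \cdot 4 = 0$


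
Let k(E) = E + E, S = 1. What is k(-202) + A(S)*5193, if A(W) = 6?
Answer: 30754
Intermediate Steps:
k(E) = 2*E
k(-202) + A(S)*5193 = 2*(-202) + 6*5193 = -404 + 31158 = 30754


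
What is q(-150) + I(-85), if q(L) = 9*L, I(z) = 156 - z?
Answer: -1109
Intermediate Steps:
q(-150) + I(-85) = 9*(-150) + (156 - 1*(-85)) = -1350 + (156 + 85) = -1350 + 241 = -1109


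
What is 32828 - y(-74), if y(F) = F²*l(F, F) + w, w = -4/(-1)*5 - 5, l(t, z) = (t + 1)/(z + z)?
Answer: 30112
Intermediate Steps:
l(t, z) = (1 + t)/(2*z) (l(t, z) = (1 + t)/((2*z)) = (1 + t)*(1/(2*z)) = (1 + t)/(2*z))
w = 15 (w = -4*(-1)*5 - 5 = 4*5 - 5 = 20 - 5 = 15)
y(F) = 15 + F*(1 + F)/2 (y(F) = F²*((1 + F)/(2*F)) + 15 = F*(1 + F)/2 + 15 = 15 + F*(1 + F)/2)
32828 - y(-74) = 32828 - (15 + (½)*(-74)*(1 - 74)) = 32828 - (15 + (½)*(-74)*(-73)) = 32828 - (15 + 2701) = 32828 - 1*2716 = 32828 - 2716 = 30112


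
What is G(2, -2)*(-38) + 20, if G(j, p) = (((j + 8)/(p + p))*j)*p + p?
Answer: -284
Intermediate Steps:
G(j, p) = p + j*(8 + j)/2 (G(j, p) = (((8 + j)/((2*p)))*j)*p + p = (((8 + j)*(1/(2*p)))*j)*p + p = (((8 + j)/(2*p))*j)*p + p = (j*(8 + j)/(2*p))*p + p = j*(8 + j)/2 + p = p + j*(8 + j)/2)
G(2, -2)*(-38) + 20 = (-2 + (½)*2² + 4*2)*(-38) + 20 = (-2 + (½)*4 + 8)*(-38) + 20 = (-2 + 2 + 8)*(-38) + 20 = 8*(-38) + 20 = -304 + 20 = -284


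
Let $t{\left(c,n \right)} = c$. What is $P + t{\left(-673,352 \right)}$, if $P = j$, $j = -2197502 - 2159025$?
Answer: $-4357200$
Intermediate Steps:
$j = -4356527$
$P = -4356527$
$P + t{\left(-673,352 \right)} = -4356527 - 673 = -4357200$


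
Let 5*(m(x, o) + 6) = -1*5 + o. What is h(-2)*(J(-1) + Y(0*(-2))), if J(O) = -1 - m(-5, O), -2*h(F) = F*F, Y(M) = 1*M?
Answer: -62/5 ≈ -12.400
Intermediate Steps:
Y(M) = M
h(F) = -F²/2 (h(F) = -F*F/2 = -F²/2)
m(x, o) = -7 + o/5 (m(x, o) = -6 + (-1*5 + o)/5 = -6 + (-5 + o)/5 = -6 + (-1 + o/5) = -7 + o/5)
J(O) = 6 - O/5 (J(O) = -1 - (-7 + O/5) = -1 + (7 - O/5) = 6 - O/5)
h(-2)*(J(-1) + Y(0*(-2))) = (-½*(-2)²)*((6 - ⅕*(-1)) + 0*(-2)) = (-½*4)*((6 + ⅕) + 0) = -2*(31/5 + 0) = -2*31/5 = -62/5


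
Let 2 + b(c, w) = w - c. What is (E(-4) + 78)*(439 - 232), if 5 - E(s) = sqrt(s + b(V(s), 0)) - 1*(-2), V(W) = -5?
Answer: 16767 - 207*I ≈ 16767.0 - 207.0*I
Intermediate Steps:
b(c, w) = -2 + w - c (b(c, w) = -2 + (w - c) = -2 + w - c)
E(s) = 3 - sqrt(3 + s) (E(s) = 5 - (sqrt(s + (-2 + 0 - 1*(-5))) - 1*(-2)) = 5 - (sqrt(s + (-2 + 0 + 5)) + 2) = 5 - (sqrt(s + 3) + 2) = 5 - (sqrt(3 + s) + 2) = 5 - (2 + sqrt(3 + s)) = 5 + (-2 - sqrt(3 + s)) = 3 - sqrt(3 + s))
(E(-4) + 78)*(439 - 232) = ((3 - sqrt(3 - 4)) + 78)*(439 - 232) = ((3 - sqrt(-1)) + 78)*207 = ((3 - I) + 78)*207 = (81 - I)*207 = 16767 - 207*I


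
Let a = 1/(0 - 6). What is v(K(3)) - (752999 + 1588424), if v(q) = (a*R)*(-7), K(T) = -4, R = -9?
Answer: -4682867/2 ≈ -2.3414e+6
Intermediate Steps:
a = -1/6 (a = 1/(-6) = -1/6 ≈ -0.16667)
v(q) = -21/2 (v(q) = -1/6*(-9)*(-7) = (3/2)*(-7) = -21/2)
v(K(3)) - (752999 + 1588424) = -21/2 - (752999 + 1588424) = -21/2 - 1*2341423 = -21/2 - 2341423 = -4682867/2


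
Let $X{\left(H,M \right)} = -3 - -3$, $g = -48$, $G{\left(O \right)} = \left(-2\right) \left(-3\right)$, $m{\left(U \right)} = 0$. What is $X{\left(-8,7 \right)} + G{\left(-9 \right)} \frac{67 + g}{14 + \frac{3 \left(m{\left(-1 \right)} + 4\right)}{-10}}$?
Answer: $\frac{285}{32} \approx 8.9063$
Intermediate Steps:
$G{\left(O \right)} = 6$
$X{\left(H,M \right)} = 0$ ($X{\left(H,M \right)} = -3 + 3 = 0$)
$X{\left(-8,7 \right)} + G{\left(-9 \right)} \frac{67 + g}{14 + \frac{3 \left(m{\left(-1 \right)} + 4\right)}{-10}} = 0 + 6 \frac{67 - 48}{14 + \frac{3 \left(0 + 4\right)}{-10}} = 0 + 6 \frac{19}{14 + 3 \cdot 4 \left(- \frac{1}{10}\right)} = 0 + 6 \frac{19}{14 + 12 \left(- \frac{1}{10}\right)} = 0 + 6 \frac{19}{14 - \frac{6}{5}} = 0 + 6 \frac{19}{\frac{64}{5}} = 0 + 6 \cdot 19 \cdot \frac{5}{64} = 0 + 6 \cdot \frac{95}{64} = 0 + \frac{285}{32} = \frac{285}{32}$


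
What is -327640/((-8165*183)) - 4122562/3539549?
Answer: -1000042738646/1057755283611 ≈ -0.94544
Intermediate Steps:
-327640/((-8165*183)) - 4122562/3539549 = -327640/(-1494195) - 4122562*1/3539549 = -327640*(-1/1494195) - 4122562/3539549 = 65528/298839 - 4122562/3539549 = -1000042738646/1057755283611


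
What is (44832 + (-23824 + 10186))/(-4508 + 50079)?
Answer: 31194/45571 ≈ 0.68451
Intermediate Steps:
(44832 + (-23824 + 10186))/(-4508 + 50079) = (44832 - 13638)/45571 = 31194*(1/45571) = 31194/45571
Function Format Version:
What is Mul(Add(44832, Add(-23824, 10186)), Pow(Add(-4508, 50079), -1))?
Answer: Rational(31194, 45571) ≈ 0.68451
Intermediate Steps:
Mul(Add(44832, Add(-23824, 10186)), Pow(Add(-4508, 50079), -1)) = Mul(Add(44832, -13638), Pow(45571, -1)) = Mul(31194, Rational(1, 45571)) = Rational(31194, 45571)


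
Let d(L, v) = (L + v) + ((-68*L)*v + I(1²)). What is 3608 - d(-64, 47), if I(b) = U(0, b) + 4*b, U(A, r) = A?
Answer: -200923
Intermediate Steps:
I(b) = 4*b (I(b) = 0 + 4*b = 4*b)
d(L, v) = 4 + L + v - 68*L*v (d(L, v) = (L + v) + ((-68*L)*v + 4*1²) = (L + v) + (-68*L*v + 4*1) = (L + v) + (-68*L*v + 4) = (L + v) + (4 - 68*L*v) = 4 + L + v - 68*L*v)
3608 - d(-64, 47) = 3608 - (4 - 64 + 47 - 68*(-64)*47) = 3608 - (4 - 64 + 47 + 204544) = 3608 - 1*204531 = 3608 - 204531 = -200923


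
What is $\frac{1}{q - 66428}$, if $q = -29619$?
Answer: $- \frac{1}{96047} \approx -1.0412 \cdot 10^{-5}$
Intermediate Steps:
$\frac{1}{q - 66428} = \frac{1}{-29619 - 66428} = \frac{1}{-96047} = - \frac{1}{96047}$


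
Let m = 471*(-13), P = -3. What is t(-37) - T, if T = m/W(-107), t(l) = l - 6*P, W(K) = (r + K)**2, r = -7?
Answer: -80267/4332 ≈ -18.529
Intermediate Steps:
m = -6123
W(K) = (-7 + K)**2
t(l) = 18 + l (t(l) = l - 6*(-3) = l + 18 = 18 + l)
T = -2041/4332 (T = -6123/(-7 - 107)**2 = -6123/((-114)**2) = -6123/12996 = -6123*1/12996 = -2041/4332 ≈ -0.47115)
t(-37) - T = (18 - 37) - 1*(-2041/4332) = -19 + 2041/4332 = -80267/4332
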